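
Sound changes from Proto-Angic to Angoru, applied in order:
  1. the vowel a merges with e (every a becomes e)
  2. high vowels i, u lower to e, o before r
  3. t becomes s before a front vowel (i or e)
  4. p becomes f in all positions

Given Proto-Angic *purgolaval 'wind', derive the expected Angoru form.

forgolevel

Angoru: *purgolaval
  purgolaval → purgolevel   [vowel merger]
  purgolevel → porgolevel   [pre-rhotic lowering]
  porgolevel (rule 3 does not apply)
  porgolevel → forgolevel   [unconditioned shift]
  giving Angoru forgolevel.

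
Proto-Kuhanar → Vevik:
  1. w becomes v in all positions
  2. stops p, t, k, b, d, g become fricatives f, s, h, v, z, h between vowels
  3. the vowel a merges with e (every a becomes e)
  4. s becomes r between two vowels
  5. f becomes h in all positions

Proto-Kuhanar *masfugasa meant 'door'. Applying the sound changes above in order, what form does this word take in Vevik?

meshuhere

Vevik: start from *masfugasa.
  rule 1: no change — masfugasa
  rule 2 (intervocalic lenition): masfugasa → masfuhasa
  rule 3 (vowel merger): masfuhasa → mesfuhese
  rule 4 (rhotacism): mesfuhese → mesfuhere
  rule 5 (unconditioned shift): mesfuhere → meshuhere
  ⇒ Vevik meshuhere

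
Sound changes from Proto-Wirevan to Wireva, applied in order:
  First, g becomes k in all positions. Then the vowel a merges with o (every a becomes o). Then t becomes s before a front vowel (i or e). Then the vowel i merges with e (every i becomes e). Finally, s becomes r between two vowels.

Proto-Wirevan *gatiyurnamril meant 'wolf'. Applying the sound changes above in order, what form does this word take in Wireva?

Wireva: *gatiyurnamril > katiyurnamril > kotiyurnomril > kosiyurnomril > koseyurnomrel > koreyurnomrel  (by unconditioned shift, vowel merger, palatalisation, vowel merger, rhotacism)

koreyurnomrel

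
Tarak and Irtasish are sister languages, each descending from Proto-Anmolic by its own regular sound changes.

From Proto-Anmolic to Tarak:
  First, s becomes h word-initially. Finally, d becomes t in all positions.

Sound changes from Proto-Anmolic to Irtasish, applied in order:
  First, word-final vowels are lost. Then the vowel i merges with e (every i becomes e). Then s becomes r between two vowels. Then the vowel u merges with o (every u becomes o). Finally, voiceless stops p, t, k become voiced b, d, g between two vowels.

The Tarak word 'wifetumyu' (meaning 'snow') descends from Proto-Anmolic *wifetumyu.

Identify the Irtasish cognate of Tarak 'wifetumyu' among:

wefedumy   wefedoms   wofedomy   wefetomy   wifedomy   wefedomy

wefedomy

Irtasish: *wifetumyu > wifetumy > wefetumy > wefetomy > wefedomy  (by apocope, vowel merger, vowel merger, intervocalic voicing)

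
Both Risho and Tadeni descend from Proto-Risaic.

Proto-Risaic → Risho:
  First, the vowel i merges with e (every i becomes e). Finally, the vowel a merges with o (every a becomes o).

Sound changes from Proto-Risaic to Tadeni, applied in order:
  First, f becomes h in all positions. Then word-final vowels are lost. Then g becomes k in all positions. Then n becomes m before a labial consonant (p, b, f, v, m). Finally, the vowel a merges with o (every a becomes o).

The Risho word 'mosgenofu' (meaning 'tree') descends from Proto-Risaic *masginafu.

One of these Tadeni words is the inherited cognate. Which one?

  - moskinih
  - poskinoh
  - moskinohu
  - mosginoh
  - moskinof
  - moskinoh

Tadeni: *masginafu
  masginafu → masginahu   [unconditioned shift]
  masginahu → masginah   [apocope]
  masginah → maskinah   [unconditioned shift]
  maskinah (rule 4 does not apply)
  maskinah → moskinoh   [vowel merger]
  giving Tadeni moskinoh.

moskinoh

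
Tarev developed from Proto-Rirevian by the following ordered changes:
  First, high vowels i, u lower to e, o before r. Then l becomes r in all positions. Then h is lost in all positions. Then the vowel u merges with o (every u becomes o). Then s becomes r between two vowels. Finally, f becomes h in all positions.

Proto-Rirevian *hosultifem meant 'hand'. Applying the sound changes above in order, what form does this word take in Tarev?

orortihem

Tarev: *hosultifem
  hosultifem (rule 1 does not apply)
  hosultifem → hosurtifem   [unconditioned shift]
  hosurtifem → osurtifem   [h-loss]
  osurtifem → osortifem   [vowel merger]
  osortifem → orortifem   [rhotacism]
  orortifem → orortihem   [unconditioned shift]
  giving Tarev orortihem.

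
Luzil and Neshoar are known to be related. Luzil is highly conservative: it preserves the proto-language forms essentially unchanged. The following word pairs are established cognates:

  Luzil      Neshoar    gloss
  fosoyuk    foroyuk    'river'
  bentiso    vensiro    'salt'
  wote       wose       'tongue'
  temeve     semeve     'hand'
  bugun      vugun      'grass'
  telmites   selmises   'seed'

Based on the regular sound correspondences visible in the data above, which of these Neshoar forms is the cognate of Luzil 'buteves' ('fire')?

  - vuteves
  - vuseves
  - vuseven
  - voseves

vuseves

bugun ~ vugun — Luzil b corresponds to Neshoar v word-initially before a back vowel.
wote ~ wose, telmites ~ selmises — Luzil t corresponds to Neshoar s between vowels (before a front vowel).
Applying these to Luzil 'buteves':
  buteves → vuteves   (b→v word-initially before a back vowel)
  vuteves → vuseves   (t→s between vowels (before a front vowel))
So the Neshoar cognate is 'vuseves'.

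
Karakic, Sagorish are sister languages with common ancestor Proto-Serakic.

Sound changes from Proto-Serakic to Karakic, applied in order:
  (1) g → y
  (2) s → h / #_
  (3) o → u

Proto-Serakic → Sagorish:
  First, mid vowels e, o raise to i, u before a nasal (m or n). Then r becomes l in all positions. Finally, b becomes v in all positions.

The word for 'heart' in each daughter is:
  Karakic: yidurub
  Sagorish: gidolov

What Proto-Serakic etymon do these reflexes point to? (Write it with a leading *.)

Position 4: Karakic has u, Sagorish has o. Sagorish preserves o here (none of its changes turn any other segment into o), so the proto-segment is *o.
Position 1: Karakic has y, Sagorish has g. Sagorish preserves g here (none of its changes turn any other segment into g), so the proto-segment is *g.
Position 7: Karakic has b, Sagorish has v. Karakic preserves b here (none of its changes turn any other segment into b), so the proto-segment is *b.
Continuing position by position gives *gidorob; check it forward:
Karakic: start from *gidorob.
  rule 1 (unconditioned shift): gidorob → yidorob
  rule 2: no change — yidorob
  rule 3 (vowel merger): yidorob → yidurub
  ⇒ Karakic yidurub
Sagorish: start from *gidorob.
  rule 1: no change — gidorob
  rule 2 (unconditioned shift): gidorob → gidolob
  rule 3 (unconditioned shift): gidolob → gidolov
  ⇒ Sagorish gidolov
No other proto-form is consistent with every reflex, so the reconstruction is *gidorob.

*gidorob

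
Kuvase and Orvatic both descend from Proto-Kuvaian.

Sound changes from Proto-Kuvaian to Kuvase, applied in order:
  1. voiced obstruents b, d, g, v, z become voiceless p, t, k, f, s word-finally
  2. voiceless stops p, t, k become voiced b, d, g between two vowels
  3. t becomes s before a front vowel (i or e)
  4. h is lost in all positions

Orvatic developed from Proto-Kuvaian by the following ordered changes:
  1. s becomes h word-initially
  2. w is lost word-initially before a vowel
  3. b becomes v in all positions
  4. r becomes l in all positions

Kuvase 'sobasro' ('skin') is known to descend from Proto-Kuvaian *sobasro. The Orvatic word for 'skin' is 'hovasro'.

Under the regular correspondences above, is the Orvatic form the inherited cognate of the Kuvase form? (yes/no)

Derive the expected Orvatic reflex of *sobasro:
Orvatic: *sobasro
  sobasro → hobasro   [debuccalisation]
  hobasro (rule 2 does not apply)
  hobasro → hovasro   [unconditioned shift]
  hovasro → hovaslo   [unconditioned shift]
  giving Orvatic hovaslo.
The regular Orvatic reflex would be 'hovaslo', but the attested form is 'hovasro'. The correspondence is irregular, so they are not cognates (the Orvatic form has a different source).

no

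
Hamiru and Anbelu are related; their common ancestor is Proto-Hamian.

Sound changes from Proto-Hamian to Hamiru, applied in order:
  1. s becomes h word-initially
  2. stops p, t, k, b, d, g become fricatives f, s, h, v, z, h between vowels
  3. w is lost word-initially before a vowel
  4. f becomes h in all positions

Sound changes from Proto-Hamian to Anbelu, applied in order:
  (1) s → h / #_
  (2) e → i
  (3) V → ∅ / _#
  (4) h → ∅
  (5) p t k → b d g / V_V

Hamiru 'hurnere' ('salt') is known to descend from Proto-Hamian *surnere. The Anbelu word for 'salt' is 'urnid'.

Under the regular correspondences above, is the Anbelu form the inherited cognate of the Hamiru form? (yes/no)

Derive the expected Anbelu reflex of *surnere:
Anbelu: *surnere
  surnere → hurnere   [debuccalisation]
  hurnere → hurniri   [vowel merger]
  hurniri → hurnir   [apocope]
  hurnir → urnir   [h-loss]
  urnir (rule 5 does not apply)
  giving Anbelu urnir.
The regular Anbelu reflex would be 'urnir', but the attested form is 'urnid'. The correspondence is irregular, so they are not cognates (the Anbelu form has a different source).

no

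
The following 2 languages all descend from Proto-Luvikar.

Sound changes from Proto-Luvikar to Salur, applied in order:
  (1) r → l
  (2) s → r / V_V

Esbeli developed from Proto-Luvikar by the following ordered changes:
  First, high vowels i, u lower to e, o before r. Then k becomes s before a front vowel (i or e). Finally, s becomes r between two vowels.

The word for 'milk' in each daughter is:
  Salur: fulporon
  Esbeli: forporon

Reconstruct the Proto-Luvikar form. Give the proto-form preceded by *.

Position 6: Salur has r, Esbeli has r. In Salur, r can only continue *s, so the proto-segment is *s.
Position 2: Salur has u, Esbeli has o. Salur preserves u here (none of its changes turn any other segment into u), so the proto-segment is *u.
Verify the candidate proto-form against each daughter:
Salur: *furposon
  furposon → fulposon   [unconditioned shift]
  fulposon → fulporon   [rhotacism]
  giving Salur fulporon.
Esbeli: *furposon
  furposon → forposon   [pre-rhotic lowering]
  forposon (rule 2 does not apply)
  forposon → forporon   [rhotacism]
  giving Esbeli forporon.
*furposon is the unique common source.

*furposon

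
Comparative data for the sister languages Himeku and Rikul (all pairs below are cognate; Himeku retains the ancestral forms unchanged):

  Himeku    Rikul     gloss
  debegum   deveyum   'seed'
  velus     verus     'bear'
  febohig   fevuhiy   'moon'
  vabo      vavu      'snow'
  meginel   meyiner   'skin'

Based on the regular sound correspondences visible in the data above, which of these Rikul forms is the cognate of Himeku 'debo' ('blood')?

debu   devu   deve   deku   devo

devu

febohig ~ fevuhiy, vabo ~ vavu — Himeku b corresponds to Rikul v between vowels (before a back vowel).
vabo ~ vavu — Himeku o corresponds to Rikul u word-finally.
Applying these to Himeku 'debo':
  debo → devo   (b→v between vowels (before a back vowel))
  devo → devu   (o→u word-finally)
So the Rikul cognate is 'devu'.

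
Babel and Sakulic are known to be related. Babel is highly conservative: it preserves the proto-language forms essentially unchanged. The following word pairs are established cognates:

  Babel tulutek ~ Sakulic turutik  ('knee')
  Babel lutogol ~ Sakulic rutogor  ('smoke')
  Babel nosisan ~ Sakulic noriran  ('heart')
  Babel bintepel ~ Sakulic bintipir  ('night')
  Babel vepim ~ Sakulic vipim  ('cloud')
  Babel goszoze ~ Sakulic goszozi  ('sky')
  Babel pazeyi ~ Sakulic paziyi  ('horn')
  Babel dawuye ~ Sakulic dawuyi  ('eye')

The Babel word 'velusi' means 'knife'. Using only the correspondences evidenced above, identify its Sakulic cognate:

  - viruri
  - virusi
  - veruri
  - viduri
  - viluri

viruri

tulutek ~ turutik, bintepel ~ bintipir — Babel e corresponds to Sakulic i after a consonant, before a consonant other than r, m, n, p, b, f, v.
tulutek ~ turutik — Babel l corresponds to Sakulic r between vowels (before a back vowel).
nosisan ~ noriran — Babel s corresponds to Sakulic r between vowels (before a front vowel).
Applying these to Babel 'velusi':
  velusi → vilusi   (e→i after a consonant, before a consonant other than r, m, n, p, b, f, v)
  vilusi → virusi   (l→r between vowels (before a back vowel))
  virusi → viruri   (s→r between vowels (before a front vowel))
So the Sakulic cognate is 'viruri'.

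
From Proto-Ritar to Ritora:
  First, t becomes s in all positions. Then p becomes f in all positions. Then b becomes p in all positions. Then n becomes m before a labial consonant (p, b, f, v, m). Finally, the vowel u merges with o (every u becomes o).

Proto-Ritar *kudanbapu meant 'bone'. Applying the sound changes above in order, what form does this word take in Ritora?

Ritora: *kudanbapu > kudanbafu > kudanpafu > kudampafu > kodampafo  (by unconditioned shift, unconditioned shift, nasal place assimilation, vowel merger)

kodampafo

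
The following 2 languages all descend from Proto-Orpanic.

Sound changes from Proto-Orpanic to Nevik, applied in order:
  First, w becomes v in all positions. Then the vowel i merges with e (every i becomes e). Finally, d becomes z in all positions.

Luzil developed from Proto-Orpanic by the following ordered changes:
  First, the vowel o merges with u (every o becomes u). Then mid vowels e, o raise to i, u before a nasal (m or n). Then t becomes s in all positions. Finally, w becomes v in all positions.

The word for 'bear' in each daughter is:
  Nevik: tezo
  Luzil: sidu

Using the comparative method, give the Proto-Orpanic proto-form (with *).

*tido

Position 4: Nevik has o, Luzil has u. Nevik preserves o here (none of its changes turn any other segment into o), so the proto-segment is *o.
Position 1: Nevik has t, Luzil has s. Nevik preserves t here (none of its changes turn any other segment into t), so the proto-segment is *t.
This points to *tido. Verify forward in each daughter:
Nevik: *tido
  tido (rule 1 does not apply)
  tido → tedo   [vowel merger]
  tedo → tezo   [unconditioned shift]
  giving Nevik tezo.
Luzil: *tido
  tido → tidu   [vowel merger]
  tidu (rule 2 does not apply)
  tidu → sidu   [unconditioned shift]
  sidu (rule 4 does not apply)
  giving Luzil sidu.
*tido is the unique common source.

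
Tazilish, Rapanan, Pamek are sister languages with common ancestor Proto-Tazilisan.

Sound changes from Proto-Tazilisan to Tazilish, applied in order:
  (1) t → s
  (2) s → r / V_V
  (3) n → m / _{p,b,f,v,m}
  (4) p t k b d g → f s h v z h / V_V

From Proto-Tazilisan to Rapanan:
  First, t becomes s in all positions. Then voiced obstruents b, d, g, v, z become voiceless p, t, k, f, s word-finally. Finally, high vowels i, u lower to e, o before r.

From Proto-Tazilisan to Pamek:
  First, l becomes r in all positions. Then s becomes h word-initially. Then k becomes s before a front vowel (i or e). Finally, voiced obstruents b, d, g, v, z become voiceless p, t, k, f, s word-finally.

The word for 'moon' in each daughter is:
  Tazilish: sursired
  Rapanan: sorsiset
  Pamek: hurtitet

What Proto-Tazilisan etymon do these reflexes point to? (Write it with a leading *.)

*surtited

Position 2: Tazilish has u, Rapanan has o, Pamek has u. Tazilish preserves u here (none of its changes turn any other segment into u), so the proto-segment is *u.
Position 6: Tazilish has r, Rapanan has s, Pamek has t. Taking the neighbouring segments as reconstructed: Tazilish r could go back to *t or *s or *r; Rapanan s could go back to *t or *s; Pamek t can only go back to *t — the one source consistent with every daughter is *t.
Position 1: Tazilish has s, Rapanan has s, Pamek has h. Taking the neighbouring segments as reconstructed: Tazilish s could go back to *t or *s; Rapanan s could go back to *t or *s; Pamek h could go back to *s or *h — the one source consistent with every daughter is *s.
Continuing position by position gives *surtited; check it forward:
Tazilish: *surtited > sursised > sursired  (by unconditioned shift, rhotacism)
Rapanan: *surtited
  surtited → sursised   [unconditioned shift]
  sursised → sursiset   [final devoicing]
  sursiset → sorsiset   [pre-rhotic lowering]
  giving Rapanan sorsiset.
Pamek: *surtited
  surtited (rule 1 does not apply)
  surtited → hurtited   [debuccalisation]
  hurtited (rule 3 does not apply)
  hurtited → hurtitet   [final devoicing]
  giving Pamek hurtitet.
*surtited is the unique common source.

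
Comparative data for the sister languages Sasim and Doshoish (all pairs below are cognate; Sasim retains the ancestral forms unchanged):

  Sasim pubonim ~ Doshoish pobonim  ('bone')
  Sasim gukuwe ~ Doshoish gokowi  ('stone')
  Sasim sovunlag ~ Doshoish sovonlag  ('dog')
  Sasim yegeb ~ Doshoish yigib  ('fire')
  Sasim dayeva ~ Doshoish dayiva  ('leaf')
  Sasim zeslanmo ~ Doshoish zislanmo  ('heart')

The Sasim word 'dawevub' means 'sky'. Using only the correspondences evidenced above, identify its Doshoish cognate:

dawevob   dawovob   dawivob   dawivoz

dayeva ~ dayiva — Sasim e corresponds to Doshoish i after a consonant, before a labial obstruent.
pubonim ~ pobonim — Sasim u corresponds to Doshoish o after a consonant, before a labial obstruent.
Applying these to Sasim 'dawevub':
  dawevub → dawivub   (e→i after a consonant, before a labial obstruent)
  dawivub → dawivob   (u→o after a consonant, before a labial obstruent)
So the Doshoish cognate is 'dawivob'.

dawivob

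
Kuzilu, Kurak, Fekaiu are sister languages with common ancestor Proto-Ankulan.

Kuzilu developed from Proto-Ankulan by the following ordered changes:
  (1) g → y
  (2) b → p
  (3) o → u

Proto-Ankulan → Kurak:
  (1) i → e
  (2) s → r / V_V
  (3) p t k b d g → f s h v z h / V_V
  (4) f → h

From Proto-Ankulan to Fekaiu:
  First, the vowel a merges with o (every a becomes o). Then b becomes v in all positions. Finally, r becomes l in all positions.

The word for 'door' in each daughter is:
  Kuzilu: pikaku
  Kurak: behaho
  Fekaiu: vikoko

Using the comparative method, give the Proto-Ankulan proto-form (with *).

*bikako

Position 3: Kuzilu has k, Kurak has h, Fekaiu has k. Kuzilu preserves k here (none of its changes turn any other segment into k), so the proto-segment is *k.
Position 6: Kuzilu has u, Kurak has o, Fekaiu has o. Kurak preserves o here (none of its changes turn any other segment into o), so the proto-segment is *o.
Position 1: Kuzilu has p, Kurak has b, Fekaiu has v. Kurak preserves b here (none of its changes turn any other segment into b), so the proto-segment is *b.
Verify the candidate proto-form against each daughter:
Kuzilu: *bikako > pikako > pikaku  (by unconditioned shift, vowel merger)
Kurak: *bikako
  bikako → bekako   [vowel merger]
  bekako (rule 2 does not apply)
  bekako → behaho   [intervocalic lenition]
  behaho (rule 4 does not apply)
  giving Kurak behaho.
Fekaiu: start from *bikako.
  rule 1 (vowel merger): bikako → bikoko
  rule 2 (unconditioned shift): bikoko → vikoko
  rule 3: no change — vikoko
  ⇒ Fekaiu vikoko
Only *bikako yields all of Kuzilu pikaku, Kurak behaho, Fekaiu vikoko.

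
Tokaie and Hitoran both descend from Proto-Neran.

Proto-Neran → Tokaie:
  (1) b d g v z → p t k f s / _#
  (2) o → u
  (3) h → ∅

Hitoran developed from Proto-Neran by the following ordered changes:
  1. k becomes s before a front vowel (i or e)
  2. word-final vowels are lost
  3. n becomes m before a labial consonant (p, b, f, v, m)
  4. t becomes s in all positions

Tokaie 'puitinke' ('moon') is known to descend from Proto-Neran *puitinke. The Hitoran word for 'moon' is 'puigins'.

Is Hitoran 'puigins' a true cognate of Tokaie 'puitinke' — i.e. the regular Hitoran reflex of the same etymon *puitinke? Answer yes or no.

no

Derive the expected Hitoran reflex of *puitinke:
Hitoran: *puitinke
  puitinke → puitinse   [palatalisation]
  puitinse → puitins   [apocope]
  puitins (rule 3 does not apply)
  puitins → puisins   [unconditioned shift]
  giving Hitoran puisins.
The regular Hitoran reflex would be 'puisins', but the attested form is 'puigins'. The correspondence is irregular, so they are not cognates (the Hitoran form has a different source).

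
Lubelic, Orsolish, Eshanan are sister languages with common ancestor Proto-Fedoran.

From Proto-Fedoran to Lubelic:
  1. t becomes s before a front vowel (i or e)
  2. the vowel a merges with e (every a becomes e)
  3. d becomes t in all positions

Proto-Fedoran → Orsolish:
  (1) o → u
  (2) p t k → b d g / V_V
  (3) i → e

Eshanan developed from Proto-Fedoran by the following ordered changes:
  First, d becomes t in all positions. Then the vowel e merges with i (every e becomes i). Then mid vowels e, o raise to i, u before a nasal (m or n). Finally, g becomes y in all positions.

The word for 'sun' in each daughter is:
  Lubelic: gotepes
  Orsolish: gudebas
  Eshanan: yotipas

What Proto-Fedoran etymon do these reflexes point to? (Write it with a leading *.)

Position 3: Lubelic has t, Orsolish has d, Eshanan has t. Taking the neighbouring segments as reconstructed: Lubelic t can only go back to *d; Orsolish d could go back to *t or *d; Eshanan t could go back to *t or *d — the one source consistent with every daughter is *d.
Position 4: Lubelic has e, Orsolish has e, Eshanan has i. Taking the neighbouring segments as reconstructed: Lubelic e could go back to *a or *e; Orsolish e could go back to *e or *i; Eshanan i could go back to *e or *i — the one source consistent with every daughter is *e.
Position 2: Lubelic has o, Orsolish has u, Eshanan has o. Lubelic preserves o here (none of its changes turn any other segment into o), so the proto-segment is *o.
This points to *godepas. Verify forward in each daughter:
Lubelic: start from *godepas.
  rule 1: no change — godepas
  rule 2 (vowel merger): godepas → godepes
  rule 3 (unconditioned shift): godepes → gotepes
  ⇒ Lubelic gotepes
Orsolish: *godepas > gudepas > gudebas  (by vowel merger, intervocalic voicing)
Eshanan: start from *godepas.
  rule 1 (unconditioned shift): godepas → gotepas
  rule 2 (vowel merger): gotepas → gotipas
  rule 3: no change — gotipas
  rule 4 (unconditioned shift): gotipas → yotipas
  ⇒ Eshanan yotipas
*godepas is the unique common source.

*godepas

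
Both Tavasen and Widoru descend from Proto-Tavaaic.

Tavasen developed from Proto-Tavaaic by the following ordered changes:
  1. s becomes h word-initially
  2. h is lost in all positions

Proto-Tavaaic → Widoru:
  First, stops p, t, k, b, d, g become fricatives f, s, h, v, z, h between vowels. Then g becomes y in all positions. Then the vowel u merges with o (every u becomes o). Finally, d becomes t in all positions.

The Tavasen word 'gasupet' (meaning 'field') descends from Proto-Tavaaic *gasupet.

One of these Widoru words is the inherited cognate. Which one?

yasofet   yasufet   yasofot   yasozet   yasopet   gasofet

Widoru: *gasupet > gasufet > yasufet > yasofet  (by intervocalic lenition, unconditioned shift, vowel merger)
The other candidates each miss or misapply at least one Widoru change.

yasofet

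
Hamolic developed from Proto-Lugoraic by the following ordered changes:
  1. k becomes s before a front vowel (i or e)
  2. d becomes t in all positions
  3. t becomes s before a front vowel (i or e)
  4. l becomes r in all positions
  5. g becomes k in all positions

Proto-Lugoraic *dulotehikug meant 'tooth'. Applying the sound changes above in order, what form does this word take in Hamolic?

Hamolic: *dulotehikug > tulotehikug > tulosehikug > turosehikug > turosehikuk  (by unconditioned shift, palatalisation, unconditioned shift, unconditioned shift)

turosehikuk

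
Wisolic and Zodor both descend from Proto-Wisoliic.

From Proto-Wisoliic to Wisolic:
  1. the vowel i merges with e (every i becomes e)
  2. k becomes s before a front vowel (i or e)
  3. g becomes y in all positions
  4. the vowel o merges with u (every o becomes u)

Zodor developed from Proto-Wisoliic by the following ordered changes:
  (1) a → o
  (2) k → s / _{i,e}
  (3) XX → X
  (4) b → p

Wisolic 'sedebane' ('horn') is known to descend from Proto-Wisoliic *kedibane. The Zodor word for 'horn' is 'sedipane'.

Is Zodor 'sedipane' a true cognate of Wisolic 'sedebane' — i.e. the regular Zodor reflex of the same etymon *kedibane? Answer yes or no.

Derive the expected Zodor reflex of *kedibane:
Zodor: start from *kedibane.
  rule 1 (vowel merger): kedibane → kedibone
  rule 2 (palatalisation): kedibone → sedibone
  rule 3: no change — sedibone
  rule 4 (unconditioned shift): sedibone → sedipone
  ⇒ Zodor sedipone
The regular Zodor reflex would be 'sedipone', but the attested form is 'sedipane'. The correspondence is irregular, so they are not cognates (the Zodor form has a different source).

no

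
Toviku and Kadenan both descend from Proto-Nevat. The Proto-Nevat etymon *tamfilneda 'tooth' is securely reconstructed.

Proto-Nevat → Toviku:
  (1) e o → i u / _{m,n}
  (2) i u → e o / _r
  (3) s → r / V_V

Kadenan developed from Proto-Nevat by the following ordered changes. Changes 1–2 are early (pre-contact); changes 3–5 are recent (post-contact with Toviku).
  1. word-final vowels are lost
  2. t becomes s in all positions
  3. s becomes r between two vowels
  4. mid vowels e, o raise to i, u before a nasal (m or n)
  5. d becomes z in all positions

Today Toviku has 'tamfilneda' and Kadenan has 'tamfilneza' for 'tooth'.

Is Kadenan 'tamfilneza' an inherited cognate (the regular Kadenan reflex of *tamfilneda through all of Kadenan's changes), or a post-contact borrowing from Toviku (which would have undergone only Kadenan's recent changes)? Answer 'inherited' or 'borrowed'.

If inherited, *tamfilneda would pass through all of Kadenan's changes:
Kadenan: start from *tamfilneda.
  rule 1 (apocope): tamfilneda → tamfilned
  rule 2 (unconditioned shift): tamfilned → samfilned
  rule 3: no change — samfilned
  rule 4: no change — samfilned
  rule 5 (unconditioned shift): samfilned → samfilnez
  ⇒ Kadenan samfilnez
If borrowed from Toviku 'tamfilneda' after the early changes, it would undergo only the recent ones:
  rule 3 (rhotacism): no change (tamfilneda)
  rule 4 (pre-nasal raising): no change (tamfilneda)
  rule 5 (unconditioned shift): tamfilneda → tamfilneza
  ⇒ as a loan: tamfilneza
Kadenan 'tamfilneza' matches the loan outcome 'tamfilneza', not the inherited 'samfilnez' — it skipped the early Kadenan changes, so it was borrowed from Toviku.

borrowed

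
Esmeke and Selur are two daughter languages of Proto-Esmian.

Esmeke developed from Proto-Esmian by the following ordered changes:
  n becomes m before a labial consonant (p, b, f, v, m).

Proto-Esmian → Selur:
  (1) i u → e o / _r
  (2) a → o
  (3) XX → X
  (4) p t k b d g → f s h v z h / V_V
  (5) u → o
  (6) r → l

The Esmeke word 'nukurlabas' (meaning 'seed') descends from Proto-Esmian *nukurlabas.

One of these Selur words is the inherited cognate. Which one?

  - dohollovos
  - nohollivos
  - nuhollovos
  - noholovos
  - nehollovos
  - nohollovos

Selur: start from *nukurlabas.
  rule 1 (pre-rhotic lowering): nukurlabas → nukorlabas
  rule 2 (vowel merger): nukorlabas → nukorlobos
  rule 3: no change — nukorlobos
  rule 4 (intervocalic lenition): nukorlobos → nuhorlovos
  rule 5 (vowel merger): nuhorlovos → nohorlovos
  rule 6 (unconditioned shift): nohorlovos → nohollovos
  ⇒ Selur nohollovos
Only 'nohollovos' matches the regular Selur development of *nukurlabas.

nohollovos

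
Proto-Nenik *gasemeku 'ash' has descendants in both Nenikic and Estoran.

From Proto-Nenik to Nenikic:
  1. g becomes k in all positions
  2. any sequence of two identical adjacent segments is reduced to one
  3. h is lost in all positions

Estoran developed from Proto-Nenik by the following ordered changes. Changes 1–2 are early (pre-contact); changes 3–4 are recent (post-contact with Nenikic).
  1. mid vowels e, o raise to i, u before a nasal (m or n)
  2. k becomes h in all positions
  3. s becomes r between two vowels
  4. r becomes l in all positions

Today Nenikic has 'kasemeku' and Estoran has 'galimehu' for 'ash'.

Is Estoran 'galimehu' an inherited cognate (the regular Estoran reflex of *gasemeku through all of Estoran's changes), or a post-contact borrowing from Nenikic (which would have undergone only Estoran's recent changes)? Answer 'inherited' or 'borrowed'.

If inherited, *gasemeku would pass through all of Estoran's changes:
Estoran: *gasemeku
  gasemeku → gasimeku   [pre-nasal raising]
  gasimeku → gasimehu   [unconditioned shift]
  gasimehu → garimehu   [rhotacism]
  garimehu → galimehu   [unconditioned shift]
  giving Estoran galimehu.
If borrowed from Nenikic 'kasemeku' after the early changes, it would undergo only the recent ones:
  rule 3 (rhotacism): kasemeku → karemeku
  rule 4 (unconditioned shift): karemeku → kalemeku
  ⇒ as a loan: kalemeku
Estoran 'galimehu' matches the inherited outcome exactly, so it is an inherited cognate, not a loan.

inherited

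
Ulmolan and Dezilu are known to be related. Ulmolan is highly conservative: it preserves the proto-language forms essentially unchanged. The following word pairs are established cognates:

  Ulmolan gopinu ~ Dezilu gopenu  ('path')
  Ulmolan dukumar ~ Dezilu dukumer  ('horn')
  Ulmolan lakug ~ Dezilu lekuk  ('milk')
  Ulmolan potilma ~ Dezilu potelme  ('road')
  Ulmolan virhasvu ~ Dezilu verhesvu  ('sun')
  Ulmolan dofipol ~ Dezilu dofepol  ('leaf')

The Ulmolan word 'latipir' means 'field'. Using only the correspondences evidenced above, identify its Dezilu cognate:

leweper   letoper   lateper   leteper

lakug ~ lekuk, virhasvu ~ verhesvu — Ulmolan a corresponds to Dezilu e after a consonant, before a consonant other than r, m, n, p, b, f, v.
dofipol ~ dofepol — Ulmolan i corresponds to Dezilu e after a consonant, before a labial obstruent.
virhasvu ~ verhesvu — Ulmolan i corresponds to Dezilu e after a consonant, before r.
Applying these to Ulmolan 'latipir':
  latipir → letipir   (a→e after a consonant, before a consonant other than r, m, n, p, b, f, v)
  letipir → letepir   (i→e after a consonant, before a labial obstruent)
  letepir → leteper   (i→e after a consonant, before r)
So the Dezilu cognate is 'leteper'.

leteper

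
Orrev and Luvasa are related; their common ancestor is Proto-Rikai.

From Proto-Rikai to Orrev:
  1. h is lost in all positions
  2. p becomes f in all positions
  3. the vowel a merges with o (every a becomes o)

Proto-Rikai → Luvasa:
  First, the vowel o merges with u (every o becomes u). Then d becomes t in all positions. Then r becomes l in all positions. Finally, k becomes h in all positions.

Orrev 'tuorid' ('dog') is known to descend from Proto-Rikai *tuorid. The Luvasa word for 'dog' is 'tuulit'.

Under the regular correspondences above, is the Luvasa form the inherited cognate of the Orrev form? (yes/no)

yes

Derive the expected Luvasa reflex of *tuorid:
Luvasa: *tuorid > tuurid > tuurit > tuulit  (by vowel merger, unconditioned shift, unconditioned shift)
Luvasa 'tuulit' matches the regular reflex exactly, so the pair is cognate.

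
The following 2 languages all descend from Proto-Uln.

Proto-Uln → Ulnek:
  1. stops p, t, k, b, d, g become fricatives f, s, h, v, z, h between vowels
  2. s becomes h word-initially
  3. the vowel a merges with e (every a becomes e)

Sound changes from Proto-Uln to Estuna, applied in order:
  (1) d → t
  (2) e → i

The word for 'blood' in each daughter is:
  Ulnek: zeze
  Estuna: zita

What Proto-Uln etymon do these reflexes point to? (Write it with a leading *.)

Position 3: Ulnek has z, Estuna has t. Taking the neighbouring segments as reconstructed: Ulnek z could go back to *d or *z; Estuna t could go back to *t or *d — the one source consistent with every daughter is *d.
Position 2: Ulnek has e, Estuna has i. Taking the neighbouring segments as reconstructed: Ulnek e could go back to *a or *e; Estuna i could go back to *e or *i — the one source consistent with every daughter is *e.
This points to *zeda. Verify forward in each daughter:
Ulnek: start from *zeda.
  rule 1 (intervocalic lenition): zeda → zeza
  rule 2: no change — zeza
  rule 3 (vowel merger): zeza → zeze
  ⇒ Ulnek zeze
Estuna: *zeda > zeta > zita  (by unconditioned shift, vowel merger)
*zeda is the unique common source.

*zeda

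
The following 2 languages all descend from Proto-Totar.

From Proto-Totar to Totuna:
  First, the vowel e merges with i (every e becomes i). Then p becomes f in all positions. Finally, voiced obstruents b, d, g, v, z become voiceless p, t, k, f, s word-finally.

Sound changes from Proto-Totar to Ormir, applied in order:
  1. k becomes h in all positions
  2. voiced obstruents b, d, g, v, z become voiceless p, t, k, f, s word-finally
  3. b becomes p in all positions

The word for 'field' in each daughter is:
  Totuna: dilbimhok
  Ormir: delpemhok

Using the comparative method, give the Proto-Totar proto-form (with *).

*delbemhog

Position 9: Totuna has k, Ormir has k. In Ormir, k can only continue *g, so the proto-segment is *g.
Position 4: Totuna has b, Ormir has p. Totuna preserves b here (none of its changes turn any other segment into b), so the proto-segment is *b.
This points to *delbemhog. Verify forward in each daughter:
Totuna: start from *delbemhog.
  rule 1 (vowel merger): delbemhog → dilbimhog
  rule 2: no change — dilbimhog
  rule 3 (final devoicing): dilbimhog → dilbimhok
  ⇒ Totuna dilbimhok
Ormir: *delbemhog
  delbemhog (rule 1 does not apply)
  delbemhog → delbemhok   [final devoicing]
  delbemhok → delpemhok   [unconditioned shift]
  giving Ormir delpemhok.
Only *delbemhog yields all of Totuna dilbimhok, Ormir delpemhok.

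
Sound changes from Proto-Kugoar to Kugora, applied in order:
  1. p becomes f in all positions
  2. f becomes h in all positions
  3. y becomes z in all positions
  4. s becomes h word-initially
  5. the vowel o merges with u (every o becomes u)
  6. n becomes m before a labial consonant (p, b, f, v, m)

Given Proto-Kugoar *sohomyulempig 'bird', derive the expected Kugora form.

Kugora: *sohomyulempig
  sohomyulempig → sohomyulemfig   [unconditioned shift]
  sohomyulemfig → sohomyulemhig   [unconditioned shift]
  sohomyulemhig → sohomzulemhig   [unconditioned shift]
  sohomzulemhig → hohomzulemhig   [debuccalisation]
  hohomzulemhig → huhumzulemhig   [vowel merger]
  huhumzulemhig (rule 6 does not apply)
  giving Kugora huhumzulemhig.

huhumzulemhig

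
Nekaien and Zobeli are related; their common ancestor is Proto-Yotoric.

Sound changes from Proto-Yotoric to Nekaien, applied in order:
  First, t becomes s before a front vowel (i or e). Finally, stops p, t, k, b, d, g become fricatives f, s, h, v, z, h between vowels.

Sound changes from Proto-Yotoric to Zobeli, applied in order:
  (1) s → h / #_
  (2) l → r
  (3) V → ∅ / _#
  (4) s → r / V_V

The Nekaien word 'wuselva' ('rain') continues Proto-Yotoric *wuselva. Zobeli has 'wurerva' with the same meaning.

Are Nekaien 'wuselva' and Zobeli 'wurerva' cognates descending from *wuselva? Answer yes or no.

Derive the expected Zobeli reflex of *wuselva:
Zobeli: *wuselva > wuserva > wuserv > wurerv  (by unconditioned shift, apocope, rhotacism)
The regular Zobeli reflex would be 'wurerv', but the attested form is 'wurerva'. The correspondence is irregular, so they are not cognates (the Zobeli form has a different source).

no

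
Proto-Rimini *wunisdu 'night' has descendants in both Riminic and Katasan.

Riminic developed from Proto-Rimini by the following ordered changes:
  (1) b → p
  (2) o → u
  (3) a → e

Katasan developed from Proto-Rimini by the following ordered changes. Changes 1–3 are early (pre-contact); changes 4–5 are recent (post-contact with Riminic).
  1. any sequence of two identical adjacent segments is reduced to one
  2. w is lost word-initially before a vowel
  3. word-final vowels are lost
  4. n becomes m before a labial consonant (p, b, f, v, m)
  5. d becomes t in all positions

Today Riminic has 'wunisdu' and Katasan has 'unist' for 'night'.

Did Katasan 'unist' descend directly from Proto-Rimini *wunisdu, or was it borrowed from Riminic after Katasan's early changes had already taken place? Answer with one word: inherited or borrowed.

If inherited, *wunisdu would pass through all of Katasan's changes:
Katasan: start from *wunisdu.
  rule 1: no change — wunisdu
  rule 2 (glide loss): wunisdu → unisdu
  rule 3 (apocope): unisdu → unisd
  rule 4: no change — unisd
  rule 5 (unconditioned shift): unisd → unist
  ⇒ Katasan unist
If borrowed from Riminic 'wunisdu' after the early changes, it would undergo only the recent ones:
  rule 4 (nasal place assimilation): no change (wunisdu)
  rule 5 (unconditioned shift): wunisdu → wunistu
  ⇒ as a loan: wunistu
Katasan 'unist' matches the inherited outcome exactly, so it is an inherited cognate, not a loan.

inherited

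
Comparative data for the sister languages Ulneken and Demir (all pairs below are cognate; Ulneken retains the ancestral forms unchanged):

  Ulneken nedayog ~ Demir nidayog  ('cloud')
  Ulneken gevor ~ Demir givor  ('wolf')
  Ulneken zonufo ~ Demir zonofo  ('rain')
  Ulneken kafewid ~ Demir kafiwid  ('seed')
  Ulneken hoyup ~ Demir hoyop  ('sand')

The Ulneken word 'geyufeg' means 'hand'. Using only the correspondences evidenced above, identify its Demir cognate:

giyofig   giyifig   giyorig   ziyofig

giyofig

nedayog ~ nidayog, kafewid ~ kafiwid — Ulneken e corresponds to Demir i after a consonant, before a consonant other than r, m, n, p, b, f, v.
zonufo ~ zonofo — Ulneken u corresponds to Demir o after a consonant, before a labial obstruent.
Applying these to Ulneken 'geyufeg':
  geyufeg → giyufeg   (e→i after a consonant, before a consonant other than r, m, n, p, b, f, v)
  giyufeg → giyofeg   (u→o after a consonant, before a labial obstruent)
  giyofeg → giyofig   (e→i after a consonant, before a consonant other than r, m, n, p, b, f, v)
So the Demir cognate is 'giyofig'.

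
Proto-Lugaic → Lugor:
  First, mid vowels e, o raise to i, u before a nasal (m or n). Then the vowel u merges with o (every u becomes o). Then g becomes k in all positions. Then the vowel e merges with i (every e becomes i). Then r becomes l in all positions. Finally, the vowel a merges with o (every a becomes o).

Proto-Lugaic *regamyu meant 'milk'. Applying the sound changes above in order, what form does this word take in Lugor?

Lugor: *regamyu
  regamyu (rule 1 does not apply)
  regamyu → regamyo   [vowel merger]
  regamyo → rekamyo   [unconditioned shift]
  rekamyo → rikamyo   [vowel merger]
  rikamyo → likamyo   [unconditioned shift]
  likamyo → likomyo   [vowel merger]
  giving Lugor likomyo.

likomyo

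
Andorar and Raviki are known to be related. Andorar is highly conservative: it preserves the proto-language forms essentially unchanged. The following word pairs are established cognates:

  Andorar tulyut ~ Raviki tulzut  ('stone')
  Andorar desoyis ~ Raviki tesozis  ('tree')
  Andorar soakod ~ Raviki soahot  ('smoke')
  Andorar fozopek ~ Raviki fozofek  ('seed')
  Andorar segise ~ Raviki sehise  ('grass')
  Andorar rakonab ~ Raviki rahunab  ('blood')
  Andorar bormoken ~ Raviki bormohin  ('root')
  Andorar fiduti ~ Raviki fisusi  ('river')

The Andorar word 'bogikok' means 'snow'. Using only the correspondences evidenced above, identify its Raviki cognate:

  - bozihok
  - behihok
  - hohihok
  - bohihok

segise ~ sehise — Andorar g corresponds to Raviki h between vowels (before a front vowel).
soakod ~ soahot, rakonab ~ rahunab — Andorar k corresponds to Raviki h between vowels (before a back vowel).
Applying these to Andorar 'bogikok':
  bogikok → bohikok   (g→h between vowels (before a front vowel))
  bohikok → bohihok   (k→h between vowels (before a back vowel))
So the Raviki cognate is 'bohihok'.

bohihok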